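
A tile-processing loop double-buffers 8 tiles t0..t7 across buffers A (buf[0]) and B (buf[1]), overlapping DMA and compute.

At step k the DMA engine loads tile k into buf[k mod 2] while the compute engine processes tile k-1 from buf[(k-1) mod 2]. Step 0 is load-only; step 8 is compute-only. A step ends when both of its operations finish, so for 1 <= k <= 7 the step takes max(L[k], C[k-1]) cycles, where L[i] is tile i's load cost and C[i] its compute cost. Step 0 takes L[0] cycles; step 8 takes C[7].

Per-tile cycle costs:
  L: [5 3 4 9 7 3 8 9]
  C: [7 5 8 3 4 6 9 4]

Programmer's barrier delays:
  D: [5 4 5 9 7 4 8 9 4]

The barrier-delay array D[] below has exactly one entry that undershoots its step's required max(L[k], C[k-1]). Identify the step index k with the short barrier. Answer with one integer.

step 0: need L[0]=5 = 5; D[0]=5 ok
step 1: need max(L[1]=3,C[0]=7) = 7; D[1]=4 SHORT
step 2: need max(L[2]=4,C[1]=5) = 5; D[2]=5 ok
step 3: need max(L[3]=9,C[2]=8) = 9; D[3]=9 ok
step 4: need max(L[4]=7,C[3]=3) = 7; D[4]=7 ok
step 5: need max(L[5]=3,C[4]=4) = 4; D[5]=4 ok
step 6: need max(L[6]=8,C[5]=6) = 8; D[6]=8 ok
step 7: need max(L[7]=9,C[6]=9) = 9; D[7]=9 ok
step 8: need C[7]=4 = 4; D[8]=4 ok

hazard at step 1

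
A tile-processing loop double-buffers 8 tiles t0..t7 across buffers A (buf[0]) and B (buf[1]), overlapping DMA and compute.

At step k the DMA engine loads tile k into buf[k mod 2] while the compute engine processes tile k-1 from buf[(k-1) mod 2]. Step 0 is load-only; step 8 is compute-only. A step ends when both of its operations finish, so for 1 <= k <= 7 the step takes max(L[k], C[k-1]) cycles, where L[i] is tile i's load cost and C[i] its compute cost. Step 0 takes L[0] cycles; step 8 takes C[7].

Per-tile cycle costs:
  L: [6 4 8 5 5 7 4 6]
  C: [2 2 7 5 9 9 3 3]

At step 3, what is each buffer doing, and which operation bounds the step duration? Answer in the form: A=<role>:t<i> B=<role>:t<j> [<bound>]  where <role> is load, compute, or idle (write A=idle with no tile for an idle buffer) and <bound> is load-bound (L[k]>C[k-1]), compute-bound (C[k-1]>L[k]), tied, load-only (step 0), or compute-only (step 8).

step 3: A=compute:t2 B=load:t3 [compute-bound]

  0. 6=6c; end=6; A:t0 B:-
  1. max(4,2)=4c; end=10; A:t0 B:t1
  2. max(8,2)=8c; end=18; A:t2 B:t1
  3. max(5,7)=7c; end=25; A:t2 B:t3
  4. max(5,5)=5c; end=30; A:t4 B:t3
  5. max(7,9)=9c; end=39; A:t4 B:t5
  6. max(4,9)=9c; end=48; A:t6 B:t5
  7. max(6,3)=6c; end=54; A:t6 B:t7
  8. 3=3c; end=57; A:t6 B:t7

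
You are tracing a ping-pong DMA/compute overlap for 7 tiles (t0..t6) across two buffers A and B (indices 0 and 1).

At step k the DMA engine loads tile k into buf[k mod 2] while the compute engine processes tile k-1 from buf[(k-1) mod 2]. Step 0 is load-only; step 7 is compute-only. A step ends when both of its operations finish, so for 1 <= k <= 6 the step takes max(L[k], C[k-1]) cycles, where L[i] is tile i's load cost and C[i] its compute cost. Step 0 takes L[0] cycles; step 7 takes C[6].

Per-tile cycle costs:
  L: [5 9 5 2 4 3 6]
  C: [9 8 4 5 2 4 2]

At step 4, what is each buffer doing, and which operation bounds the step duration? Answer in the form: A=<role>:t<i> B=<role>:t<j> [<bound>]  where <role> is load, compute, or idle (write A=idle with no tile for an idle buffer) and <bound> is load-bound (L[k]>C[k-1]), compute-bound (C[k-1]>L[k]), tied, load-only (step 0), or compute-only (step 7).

step 4: A=load:t4 B=compute:t3 [compute-bound]

step 0: L[0]=5 → dur=5, Σ=5 | A=load:t0 B=idle [load-only]
step 1: L[1]=9 C[0]=9 → dur=9, Σ=14 | A=compute:t0 B=load:t1 [tied]
step 2: L[2]=5 C[1]=8 → dur=8, Σ=22 | A=load:t2 B=compute:t1 [compute-bound]
step 3: L[3]=2 C[2]=4 → dur=4, Σ=26 | A=compute:t2 B=load:t3 [compute-bound]
step 4: L[4]=4 C[3]=5 → dur=5, Σ=31 | A=load:t4 B=compute:t3 [compute-bound]
step 5: L[5]=3 C[4]=2 → dur=3, Σ=34 | A=compute:t4 B=load:t5 [load-bound]
step 6: L[6]=6 C[5]=4 → dur=6, Σ=40 | A=load:t6 B=compute:t5 [load-bound]
step 7: C[6]=2 → dur=2, Σ=42 | A=compute:t6 B=idle [compute-only]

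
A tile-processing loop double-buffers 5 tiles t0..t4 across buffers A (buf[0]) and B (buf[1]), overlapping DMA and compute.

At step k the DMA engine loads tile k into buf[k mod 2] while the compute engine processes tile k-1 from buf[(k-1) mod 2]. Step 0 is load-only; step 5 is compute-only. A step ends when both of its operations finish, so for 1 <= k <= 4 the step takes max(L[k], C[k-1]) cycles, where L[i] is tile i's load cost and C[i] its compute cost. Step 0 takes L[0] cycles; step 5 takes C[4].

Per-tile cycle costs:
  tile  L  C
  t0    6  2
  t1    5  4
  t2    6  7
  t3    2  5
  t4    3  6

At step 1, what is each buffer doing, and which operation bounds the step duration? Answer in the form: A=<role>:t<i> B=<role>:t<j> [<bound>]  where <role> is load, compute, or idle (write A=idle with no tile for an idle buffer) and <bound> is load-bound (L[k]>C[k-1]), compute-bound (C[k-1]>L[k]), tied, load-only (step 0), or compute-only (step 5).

step 1: A=compute:t0 B=load:t1 [load-bound]

step 0: L[0]=6 → dur=6, Σ=6 | A=load:t0 B=idle [load-only]
step 1: L[1]=5 C[0]=2 → dur=5, Σ=11 | A=compute:t0 B=load:t1 [load-bound]
step 2: L[2]=6 C[1]=4 → dur=6, Σ=17 | A=load:t2 B=compute:t1 [load-bound]
step 3: L[3]=2 C[2]=7 → dur=7, Σ=24 | A=compute:t2 B=load:t3 [compute-bound]
step 4: L[4]=3 C[3]=5 → dur=5, Σ=29 | A=load:t4 B=compute:t3 [compute-bound]
step 5: C[4]=6 → dur=6, Σ=35 | A=compute:t4 B=idle [compute-only]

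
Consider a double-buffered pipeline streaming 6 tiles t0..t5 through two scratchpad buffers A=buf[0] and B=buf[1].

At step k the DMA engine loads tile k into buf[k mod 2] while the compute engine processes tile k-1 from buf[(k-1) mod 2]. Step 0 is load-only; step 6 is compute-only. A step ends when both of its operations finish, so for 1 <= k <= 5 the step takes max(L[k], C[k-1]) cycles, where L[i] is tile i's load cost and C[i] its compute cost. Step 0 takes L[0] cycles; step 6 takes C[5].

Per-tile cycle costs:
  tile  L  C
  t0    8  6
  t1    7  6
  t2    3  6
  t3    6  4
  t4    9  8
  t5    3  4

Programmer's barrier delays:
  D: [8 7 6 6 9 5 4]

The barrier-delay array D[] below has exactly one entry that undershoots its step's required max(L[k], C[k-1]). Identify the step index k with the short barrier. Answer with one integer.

hazard at step 5

[0] required=L[0]=8=8 vs D=8 ok
[1] required=max(L[1]=7,C[0]=6)=7 vs D=7 ok
[2] required=max(L[2]=3,C[1]=6)=6 vs D=6 ok
[3] required=max(L[3]=6,C[2]=6)=6 vs D=6 ok
[4] required=max(L[4]=9,C[3]=4)=9 vs D=9 ok
[5] required=max(L[5]=3,C[4]=8)=8 vs D=5 SHORT
[6] required=C[5]=4=4 vs D=4 ok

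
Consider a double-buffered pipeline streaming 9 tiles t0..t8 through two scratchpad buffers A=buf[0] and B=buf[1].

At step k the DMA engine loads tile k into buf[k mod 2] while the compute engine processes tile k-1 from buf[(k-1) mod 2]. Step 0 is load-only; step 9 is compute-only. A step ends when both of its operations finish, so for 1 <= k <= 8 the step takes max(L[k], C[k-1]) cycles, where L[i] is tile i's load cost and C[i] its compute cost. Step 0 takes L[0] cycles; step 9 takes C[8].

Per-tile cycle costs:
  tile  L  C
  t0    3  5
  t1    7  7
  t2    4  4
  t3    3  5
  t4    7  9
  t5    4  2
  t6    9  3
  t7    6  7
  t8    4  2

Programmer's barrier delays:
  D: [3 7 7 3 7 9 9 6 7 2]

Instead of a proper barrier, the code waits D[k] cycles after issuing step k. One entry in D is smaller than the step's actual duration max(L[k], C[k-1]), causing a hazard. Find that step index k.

hazard at step 3

step 0: need L[0]=3 = 3; D[0]=3 ok
step 1: need max(L[1]=7,C[0]=5) = 7; D[1]=7 ok
step 2: need max(L[2]=4,C[1]=7) = 7; D[2]=7 ok
step 3: need max(L[3]=3,C[2]=4) = 4; D[3]=3 SHORT
step 4: need max(L[4]=7,C[3]=5) = 7; D[4]=7 ok
step 5: need max(L[5]=4,C[4]=9) = 9; D[5]=9 ok
step 6: need max(L[6]=9,C[5]=2) = 9; D[6]=9 ok
step 7: need max(L[7]=6,C[6]=3) = 6; D[7]=6 ok
step 8: need max(L[8]=4,C[7]=7) = 7; D[8]=7 ok
step 9: need C[8]=2 = 2; D[9]=2 ok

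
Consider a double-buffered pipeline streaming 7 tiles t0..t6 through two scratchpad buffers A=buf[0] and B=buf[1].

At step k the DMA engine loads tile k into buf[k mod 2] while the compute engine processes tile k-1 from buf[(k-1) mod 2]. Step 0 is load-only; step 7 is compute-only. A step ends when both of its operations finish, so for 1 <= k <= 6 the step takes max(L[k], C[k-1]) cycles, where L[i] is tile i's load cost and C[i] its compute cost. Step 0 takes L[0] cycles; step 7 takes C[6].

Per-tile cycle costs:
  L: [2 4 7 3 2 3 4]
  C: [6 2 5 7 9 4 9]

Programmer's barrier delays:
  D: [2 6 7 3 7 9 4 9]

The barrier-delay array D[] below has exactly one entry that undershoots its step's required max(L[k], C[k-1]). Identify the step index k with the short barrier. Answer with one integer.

step 0: need L[0]=2 = 2; D[0]=2 ok
step 1: need max(L[1]=4,C[0]=6) = 6; D[1]=6 ok
step 2: need max(L[2]=7,C[1]=2) = 7; D[2]=7 ok
step 3: need max(L[3]=3,C[2]=5) = 5; D[3]=3 SHORT
step 4: need max(L[4]=2,C[3]=7) = 7; D[4]=7 ok
step 5: need max(L[5]=3,C[4]=9) = 9; D[5]=9 ok
step 6: need max(L[6]=4,C[5]=4) = 4; D[6]=4 ok
step 7: need C[6]=9 = 9; D[7]=9 ok

hazard at step 3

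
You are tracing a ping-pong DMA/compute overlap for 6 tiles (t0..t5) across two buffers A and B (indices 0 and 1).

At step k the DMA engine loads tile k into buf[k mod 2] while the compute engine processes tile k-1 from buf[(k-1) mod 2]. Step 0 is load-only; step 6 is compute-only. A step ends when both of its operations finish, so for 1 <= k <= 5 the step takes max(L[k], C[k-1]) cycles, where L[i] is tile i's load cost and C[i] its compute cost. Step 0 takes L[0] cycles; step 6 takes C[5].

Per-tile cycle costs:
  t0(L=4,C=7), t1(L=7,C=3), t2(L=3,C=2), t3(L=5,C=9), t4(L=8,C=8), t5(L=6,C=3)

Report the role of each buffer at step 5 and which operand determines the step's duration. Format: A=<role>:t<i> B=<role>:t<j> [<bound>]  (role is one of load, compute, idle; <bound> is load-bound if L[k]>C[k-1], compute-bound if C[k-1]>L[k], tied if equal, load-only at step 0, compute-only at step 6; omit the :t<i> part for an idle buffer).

step 5: A=compute:t4 B=load:t5 [compute-bound]

step 0: L[0]=4 → dur=4, Σ=4 | A=load:t0 B=idle [load-only]
step 1: L[1]=7 C[0]=7 → dur=7, Σ=11 | A=compute:t0 B=load:t1 [tied]
step 2: L[2]=3 C[1]=3 → dur=3, Σ=14 | A=load:t2 B=compute:t1 [tied]
step 3: L[3]=5 C[2]=2 → dur=5, Σ=19 | A=compute:t2 B=load:t3 [load-bound]
step 4: L[4]=8 C[3]=9 → dur=9, Σ=28 | A=load:t4 B=compute:t3 [compute-bound]
step 5: L[5]=6 C[4]=8 → dur=8, Σ=36 | A=compute:t4 B=load:t5 [compute-bound]
step 6: C[5]=3 → dur=3, Σ=39 | A=idle B=compute:t5 [compute-only]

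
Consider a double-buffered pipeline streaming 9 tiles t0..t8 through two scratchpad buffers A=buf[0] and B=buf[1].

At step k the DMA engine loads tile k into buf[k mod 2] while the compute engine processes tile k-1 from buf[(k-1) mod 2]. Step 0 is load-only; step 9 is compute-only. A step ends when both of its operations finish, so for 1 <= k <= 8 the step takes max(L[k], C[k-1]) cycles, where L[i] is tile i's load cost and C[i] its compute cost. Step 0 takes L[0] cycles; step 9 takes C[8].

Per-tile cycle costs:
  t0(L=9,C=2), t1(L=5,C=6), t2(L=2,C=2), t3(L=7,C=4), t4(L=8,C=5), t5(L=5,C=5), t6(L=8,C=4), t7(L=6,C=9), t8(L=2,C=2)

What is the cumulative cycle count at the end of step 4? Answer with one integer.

end_cycle[4] = 35

  0. 9=9c; end=9; A:t0 B:-
  1. max(5,2)=5c; end=14; A:t0 B:t1
  2. max(2,6)=6c; end=20; A:t2 B:t1
  3. max(7,2)=7c; end=27; A:t2 B:t3
  4. max(8,4)=8c; end=35; A:t4 B:t3
  5. max(5,5)=5c; end=40; A:t4 B:t5
  6. max(8,5)=8c; end=48; A:t6 B:t5
  7. max(6,4)=6c; end=54; A:t6 B:t7
  8. max(2,9)=9c; end=63; A:t8 B:t7
  9. 2=2c; end=65; A:t8 B:t7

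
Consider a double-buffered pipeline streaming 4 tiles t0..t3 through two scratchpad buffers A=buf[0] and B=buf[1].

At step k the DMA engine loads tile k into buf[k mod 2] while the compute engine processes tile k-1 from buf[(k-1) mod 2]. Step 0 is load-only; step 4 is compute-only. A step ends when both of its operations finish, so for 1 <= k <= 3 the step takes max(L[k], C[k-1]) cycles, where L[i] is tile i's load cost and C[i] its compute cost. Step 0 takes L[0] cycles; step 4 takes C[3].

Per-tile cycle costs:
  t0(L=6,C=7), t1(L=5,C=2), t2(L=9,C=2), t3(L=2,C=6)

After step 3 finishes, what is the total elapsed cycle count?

end_cycle[3] = 24

[0] DMA t0→A (6c) ∥ CU idle ⇒ 6c, clock 6
[1] DMA t1→B (5c) ∥ CU A:t0 (7c) ⇒ 7c, clock 13
[2] DMA t2→A (9c) ∥ CU B:t1 (2c) ⇒ 9c, clock 22
[3] DMA t3→B (2c) ∥ CU A:t2 (2c) ⇒ 2c, clock 24
[4] DMA idle ∥ CU B:t3 (6c) ⇒ 6c, clock 30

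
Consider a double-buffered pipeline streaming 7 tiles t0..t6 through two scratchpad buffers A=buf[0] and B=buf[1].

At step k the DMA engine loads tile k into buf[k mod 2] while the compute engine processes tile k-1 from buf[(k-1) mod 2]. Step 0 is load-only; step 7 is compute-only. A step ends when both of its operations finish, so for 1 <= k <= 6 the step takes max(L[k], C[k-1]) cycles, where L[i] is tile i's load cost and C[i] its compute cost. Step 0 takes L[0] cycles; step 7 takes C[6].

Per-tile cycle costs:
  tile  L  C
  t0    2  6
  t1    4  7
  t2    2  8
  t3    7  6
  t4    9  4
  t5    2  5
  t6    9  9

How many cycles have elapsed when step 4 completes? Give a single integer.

end_cycle[4] = 32

[0] DMA t0→A (2c) ∥ CU idle ⇒ 2c, clock 2
[1] DMA t1→B (4c) ∥ CU A:t0 (6c) ⇒ 6c, clock 8
[2] DMA t2→A (2c) ∥ CU B:t1 (7c) ⇒ 7c, clock 15
[3] DMA t3→B (7c) ∥ CU A:t2 (8c) ⇒ 8c, clock 23
[4] DMA t4→A (9c) ∥ CU B:t3 (6c) ⇒ 9c, clock 32
[5] DMA t5→B (2c) ∥ CU A:t4 (4c) ⇒ 4c, clock 36
[6] DMA t6→A (9c) ∥ CU B:t5 (5c) ⇒ 9c, clock 45
[7] DMA idle ∥ CU A:t6 (9c) ⇒ 9c, clock 54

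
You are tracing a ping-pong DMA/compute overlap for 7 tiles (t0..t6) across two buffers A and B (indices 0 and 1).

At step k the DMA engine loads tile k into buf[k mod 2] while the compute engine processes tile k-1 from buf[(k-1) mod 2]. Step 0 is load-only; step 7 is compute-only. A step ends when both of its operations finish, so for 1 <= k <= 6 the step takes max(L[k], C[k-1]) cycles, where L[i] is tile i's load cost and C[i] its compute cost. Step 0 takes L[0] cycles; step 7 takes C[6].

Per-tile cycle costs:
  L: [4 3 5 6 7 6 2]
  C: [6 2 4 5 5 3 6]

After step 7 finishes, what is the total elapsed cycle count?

end_cycle[7] = 43

[0] DMA t0→A (4c) ∥ CU idle ⇒ 4c, clock 4
[1] DMA t1→B (3c) ∥ CU A:t0 (6c) ⇒ 6c, clock 10
[2] DMA t2→A (5c) ∥ CU B:t1 (2c) ⇒ 5c, clock 15
[3] DMA t3→B (6c) ∥ CU A:t2 (4c) ⇒ 6c, clock 21
[4] DMA t4→A (7c) ∥ CU B:t3 (5c) ⇒ 7c, clock 28
[5] DMA t5→B (6c) ∥ CU A:t4 (5c) ⇒ 6c, clock 34
[6] DMA t6→A (2c) ∥ CU B:t5 (3c) ⇒ 3c, clock 37
[7] DMA idle ∥ CU A:t6 (6c) ⇒ 6c, clock 43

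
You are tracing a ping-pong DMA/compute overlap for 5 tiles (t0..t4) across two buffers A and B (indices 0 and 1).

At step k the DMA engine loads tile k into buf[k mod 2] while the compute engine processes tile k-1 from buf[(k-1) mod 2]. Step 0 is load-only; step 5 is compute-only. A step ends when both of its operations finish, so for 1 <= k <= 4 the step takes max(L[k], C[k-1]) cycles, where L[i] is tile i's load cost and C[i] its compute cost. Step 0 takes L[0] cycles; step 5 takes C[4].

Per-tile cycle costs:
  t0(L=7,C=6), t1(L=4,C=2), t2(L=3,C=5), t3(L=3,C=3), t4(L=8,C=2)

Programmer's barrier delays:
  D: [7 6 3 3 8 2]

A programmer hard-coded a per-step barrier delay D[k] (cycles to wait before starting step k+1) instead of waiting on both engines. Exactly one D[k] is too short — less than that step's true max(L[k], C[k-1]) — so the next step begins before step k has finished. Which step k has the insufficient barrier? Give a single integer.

step 0: need L[0]=7 = 7; D[0]=7 ok
step 1: need max(L[1]=4,C[0]=6) = 6; D[1]=6 ok
step 2: need max(L[2]=3,C[1]=2) = 3; D[2]=3 ok
step 3: need max(L[3]=3,C[2]=5) = 5; D[3]=3 SHORT
step 4: need max(L[4]=8,C[3]=3) = 8; D[4]=8 ok
step 5: need C[4]=2 = 2; D[5]=2 ok

hazard at step 3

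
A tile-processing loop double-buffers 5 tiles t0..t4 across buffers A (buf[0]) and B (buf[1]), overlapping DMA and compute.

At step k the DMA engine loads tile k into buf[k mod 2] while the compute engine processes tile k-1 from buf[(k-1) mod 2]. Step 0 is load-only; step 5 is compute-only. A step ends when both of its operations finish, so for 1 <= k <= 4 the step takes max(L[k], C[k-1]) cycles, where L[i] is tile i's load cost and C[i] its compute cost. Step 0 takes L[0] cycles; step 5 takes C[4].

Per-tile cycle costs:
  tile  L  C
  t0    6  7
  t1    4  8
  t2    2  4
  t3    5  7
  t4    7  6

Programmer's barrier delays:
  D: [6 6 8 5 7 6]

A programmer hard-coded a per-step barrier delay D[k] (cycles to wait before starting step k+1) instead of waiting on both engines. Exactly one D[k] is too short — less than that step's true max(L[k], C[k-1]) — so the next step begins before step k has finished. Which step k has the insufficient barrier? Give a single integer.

[0] required=L[0]=6=6 vs D=6 ok
[1] required=max(L[1]=4,C[0]=7)=7 vs D=6 SHORT
[2] required=max(L[2]=2,C[1]=8)=8 vs D=8 ok
[3] required=max(L[3]=5,C[2]=4)=5 vs D=5 ok
[4] required=max(L[4]=7,C[3]=7)=7 vs D=7 ok
[5] required=C[4]=6=6 vs D=6 ok

hazard at step 1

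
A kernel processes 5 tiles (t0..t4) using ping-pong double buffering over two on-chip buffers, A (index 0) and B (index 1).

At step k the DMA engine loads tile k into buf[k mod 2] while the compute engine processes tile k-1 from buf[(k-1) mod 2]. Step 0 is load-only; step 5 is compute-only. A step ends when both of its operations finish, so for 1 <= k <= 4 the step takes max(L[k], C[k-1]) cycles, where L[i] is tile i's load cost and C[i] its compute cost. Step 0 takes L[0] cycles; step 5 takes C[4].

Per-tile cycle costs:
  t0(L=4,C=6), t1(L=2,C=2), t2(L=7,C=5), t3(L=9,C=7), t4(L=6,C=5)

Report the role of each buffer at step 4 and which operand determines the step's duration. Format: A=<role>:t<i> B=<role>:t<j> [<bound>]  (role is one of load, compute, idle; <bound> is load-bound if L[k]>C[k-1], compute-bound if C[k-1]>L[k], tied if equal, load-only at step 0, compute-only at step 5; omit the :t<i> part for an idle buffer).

step 4: A=load:t4 B=compute:t3 [compute-bound]

step 0: L[0]=4 → dur=4, Σ=4 | A=load:t0 B=idle [load-only]
step 1: L[1]=2 C[0]=6 → dur=6, Σ=10 | A=compute:t0 B=load:t1 [compute-bound]
step 2: L[2]=7 C[1]=2 → dur=7, Σ=17 | A=load:t2 B=compute:t1 [load-bound]
step 3: L[3]=9 C[2]=5 → dur=9, Σ=26 | A=compute:t2 B=load:t3 [load-bound]
step 4: L[4]=6 C[3]=7 → dur=7, Σ=33 | A=load:t4 B=compute:t3 [compute-bound]
step 5: C[4]=5 → dur=5, Σ=38 | A=compute:t4 B=idle [compute-only]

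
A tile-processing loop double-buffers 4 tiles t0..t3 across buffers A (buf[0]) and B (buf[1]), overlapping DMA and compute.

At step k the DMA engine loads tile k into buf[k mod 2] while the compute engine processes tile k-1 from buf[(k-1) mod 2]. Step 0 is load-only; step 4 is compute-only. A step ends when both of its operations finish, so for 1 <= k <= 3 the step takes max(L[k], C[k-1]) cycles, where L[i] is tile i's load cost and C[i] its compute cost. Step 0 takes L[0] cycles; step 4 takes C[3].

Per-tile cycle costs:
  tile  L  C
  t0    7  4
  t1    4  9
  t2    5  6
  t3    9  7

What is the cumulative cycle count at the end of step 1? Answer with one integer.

end_cycle[1] = 11

  0. 7=7c; end=7; A:t0 B:-
  1. max(4,4)=4c; end=11; A:t0 B:t1
  2. max(5,9)=9c; end=20; A:t2 B:t1
  3. max(9,6)=9c; end=29; A:t2 B:t3
  4. 7=7c; end=36; A:t2 B:t3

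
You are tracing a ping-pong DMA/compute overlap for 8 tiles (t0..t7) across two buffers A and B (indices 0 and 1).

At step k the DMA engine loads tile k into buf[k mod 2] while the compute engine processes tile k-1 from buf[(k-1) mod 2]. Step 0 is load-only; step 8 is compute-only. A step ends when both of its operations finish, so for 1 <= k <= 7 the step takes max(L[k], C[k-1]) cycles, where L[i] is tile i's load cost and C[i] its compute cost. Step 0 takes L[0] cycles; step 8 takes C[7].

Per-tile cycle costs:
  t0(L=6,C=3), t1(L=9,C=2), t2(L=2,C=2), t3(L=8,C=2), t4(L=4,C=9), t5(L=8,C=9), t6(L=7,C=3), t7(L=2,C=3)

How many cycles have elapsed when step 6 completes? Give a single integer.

end_cycle[6] = 47

[0] DMA t0→A (6c) ∥ CU idle ⇒ 6c, clock 6
[1] DMA t1→B (9c) ∥ CU A:t0 (3c) ⇒ 9c, clock 15
[2] DMA t2→A (2c) ∥ CU B:t1 (2c) ⇒ 2c, clock 17
[3] DMA t3→B (8c) ∥ CU A:t2 (2c) ⇒ 8c, clock 25
[4] DMA t4→A (4c) ∥ CU B:t3 (2c) ⇒ 4c, clock 29
[5] DMA t5→B (8c) ∥ CU A:t4 (9c) ⇒ 9c, clock 38
[6] DMA t6→A (7c) ∥ CU B:t5 (9c) ⇒ 9c, clock 47
[7] DMA t7→B (2c) ∥ CU A:t6 (3c) ⇒ 3c, clock 50
[8] DMA idle ∥ CU B:t7 (3c) ⇒ 3c, clock 53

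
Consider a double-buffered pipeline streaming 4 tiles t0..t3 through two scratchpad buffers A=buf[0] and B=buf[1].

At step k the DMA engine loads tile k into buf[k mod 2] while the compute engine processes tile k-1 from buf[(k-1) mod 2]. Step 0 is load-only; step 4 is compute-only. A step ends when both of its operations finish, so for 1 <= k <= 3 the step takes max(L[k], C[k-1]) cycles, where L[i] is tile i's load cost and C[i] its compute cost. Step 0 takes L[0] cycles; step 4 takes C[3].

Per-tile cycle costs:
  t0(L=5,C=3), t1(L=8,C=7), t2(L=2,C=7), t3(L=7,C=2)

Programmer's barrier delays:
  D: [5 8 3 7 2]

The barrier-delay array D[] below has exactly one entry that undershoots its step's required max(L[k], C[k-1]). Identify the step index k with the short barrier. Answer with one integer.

hazard at step 2

[0] required=L[0]=5=5 vs D=5 ok
[1] required=max(L[1]=8,C[0]=3)=8 vs D=8 ok
[2] required=max(L[2]=2,C[1]=7)=7 vs D=3 SHORT
[3] required=max(L[3]=7,C[2]=7)=7 vs D=7 ok
[4] required=C[3]=2=2 vs D=2 ok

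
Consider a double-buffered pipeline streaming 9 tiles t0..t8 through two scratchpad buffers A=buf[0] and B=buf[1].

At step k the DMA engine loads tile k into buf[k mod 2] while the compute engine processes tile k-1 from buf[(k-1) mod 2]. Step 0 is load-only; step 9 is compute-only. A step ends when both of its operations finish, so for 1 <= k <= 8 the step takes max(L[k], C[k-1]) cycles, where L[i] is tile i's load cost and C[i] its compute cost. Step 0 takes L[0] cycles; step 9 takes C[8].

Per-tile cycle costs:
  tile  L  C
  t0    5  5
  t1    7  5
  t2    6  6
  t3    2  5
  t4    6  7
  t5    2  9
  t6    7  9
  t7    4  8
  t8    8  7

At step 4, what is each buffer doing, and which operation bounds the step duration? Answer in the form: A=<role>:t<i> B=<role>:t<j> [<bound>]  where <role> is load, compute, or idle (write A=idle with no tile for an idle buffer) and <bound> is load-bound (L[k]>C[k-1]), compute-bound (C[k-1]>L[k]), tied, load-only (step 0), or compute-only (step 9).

step 4: A=load:t4 B=compute:t3 [load-bound]

step 0: L[0]=5 → dur=5, Σ=5 | A=load:t0 B=idle [load-only]
step 1: L[1]=7 C[0]=5 → dur=7, Σ=12 | A=compute:t0 B=load:t1 [load-bound]
step 2: L[2]=6 C[1]=5 → dur=6, Σ=18 | A=load:t2 B=compute:t1 [load-bound]
step 3: L[3]=2 C[2]=6 → dur=6, Σ=24 | A=compute:t2 B=load:t3 [compute-bound]
step 4: L[4]=6 C[3]=5 → dur=6, Σ=30 | A=load:t4 B=compute:t3 [load-bound]
step 5: L[5]=2 C[4]=7 → dur=7, Σ=37 | A=compute:t4 B=load:t5 [compute-bound]
step 6: L[6]=7 C[5]=9 → dur=9, Σ=46 | A=load:t6 B=compute:t5 [compute-bound]
step 7: L[7]=4 C[6]=9 → dur=9, Σ=55 | A=compute:t6 B=load:t7 [compute-bound]
step 8: L[8]=8 C[7]=8 → dur=8, Σ=63 | A=load:t8 B=compute:t7 [tied]
step 9: C[8]=7 → dur=7, Σ=70 | A=compute:t8 B=idle [compute-only]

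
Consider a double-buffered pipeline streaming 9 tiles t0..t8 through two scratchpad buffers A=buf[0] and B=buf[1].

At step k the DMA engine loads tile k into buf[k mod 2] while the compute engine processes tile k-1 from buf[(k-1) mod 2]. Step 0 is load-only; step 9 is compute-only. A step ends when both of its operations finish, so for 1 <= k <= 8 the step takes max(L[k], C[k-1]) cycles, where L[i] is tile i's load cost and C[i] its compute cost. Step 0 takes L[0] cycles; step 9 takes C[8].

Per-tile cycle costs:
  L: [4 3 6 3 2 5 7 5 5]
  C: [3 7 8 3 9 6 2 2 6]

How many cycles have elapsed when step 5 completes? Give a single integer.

step 0: L[0]=4 → dur=4, Σ=4 | A=load:t0 B=idle [load-only]
step 1: L[1]=3 C[0]=3 → dur=3, Σ=7 | A=compute:t0 B=load:t1 [tied]
step 2: L[2]=6 C[1]=7 → dur=7, Σ=14 | A=load:t2 B=compute:t1 [compute-bound]
step 3: L[3]=3 C[2]=8 → dur=8, Σ=22 | A=compute:t2 B=load:t3 [compute-bound]
step 4: L[4]=2 C[3]=3 → dur=3, Σ=25 | A=load:t4 B=compute:t3 [compute-bound]
step 5: L[5]=5 C[4]=9 → dur=9, Σ=34 | A=compute:t4 B=load:t5 [compute-bound]
step 6: L[6]=7 C[5]=6 → dur=7, Σ=41 | A=load:t6 B=compute:t5 [load-bound]
step 7: L[7]=5 C[6]=2 → dur=5, Σ=46 | A=compute:t6 B=load:t7 [load-bound]
step 8: L[8]=5 C[7]=2 → dur=5, Σ=51 | A=load:t8 B=compute:t7 [load-bound]
step 9: C[8]=6 → dur=6, Σ=57 | A=compute:t8 B=idle [compute-only]

end_cycle[5] = 34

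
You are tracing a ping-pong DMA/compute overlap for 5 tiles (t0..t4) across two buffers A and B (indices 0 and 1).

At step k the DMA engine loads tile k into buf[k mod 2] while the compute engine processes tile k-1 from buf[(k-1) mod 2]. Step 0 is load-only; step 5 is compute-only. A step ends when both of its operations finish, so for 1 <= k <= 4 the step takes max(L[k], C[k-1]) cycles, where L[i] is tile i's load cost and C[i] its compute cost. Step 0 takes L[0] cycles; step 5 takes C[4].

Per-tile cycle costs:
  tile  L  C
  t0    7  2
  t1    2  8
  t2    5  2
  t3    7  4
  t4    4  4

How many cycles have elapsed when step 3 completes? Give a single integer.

end_cycle[3] = 24

k=0 load=t0/7c comp=- wait=7 total=7
k=1 load=t1/2c comp=t0/2c wait=2 total=9
k=2 load=t2/5c comp=t1/8c wait=8 total=17
k=3 load=t3/7c comp=t2/2c wait=7 total=24
k=4 load=t4/4c comp=t3/4c wait=4 total=28
k=5 load=- comp=t4/4c wait=4 total=32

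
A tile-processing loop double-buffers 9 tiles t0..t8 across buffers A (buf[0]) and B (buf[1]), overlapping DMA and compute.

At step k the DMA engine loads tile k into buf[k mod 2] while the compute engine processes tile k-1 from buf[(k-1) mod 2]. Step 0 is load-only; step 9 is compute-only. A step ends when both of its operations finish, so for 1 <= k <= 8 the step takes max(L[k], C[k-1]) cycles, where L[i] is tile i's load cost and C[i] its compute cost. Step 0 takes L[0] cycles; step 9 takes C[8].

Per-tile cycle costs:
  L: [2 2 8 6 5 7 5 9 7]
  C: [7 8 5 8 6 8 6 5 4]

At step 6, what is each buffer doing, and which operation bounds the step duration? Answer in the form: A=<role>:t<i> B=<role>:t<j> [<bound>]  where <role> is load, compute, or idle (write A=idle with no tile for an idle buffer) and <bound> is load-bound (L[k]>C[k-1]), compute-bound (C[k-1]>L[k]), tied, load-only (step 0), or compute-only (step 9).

step 6: A=load:t6 B=compute:t5 [compute-bound]

step 0: L[0]=2 → dur=2, Σ=2 | A=load:t0 B=idle [load-only]
step 1: L[1]=2 C[0]=7 → dur=7, Σ=9 | A=compute:t0 B=load:t1 [compute-bound]
step 2: L[2]=8 C[1]=8 → dur=8, Σ=17 | A=load:t2 B=compute:t1 [tied]
step 3: L[3]=6 C[2]=5 → dur=6, Σ=23 | A=compute:t2 B=load:t3 [load-bound]
step 4: L[4]=5 C[3]=8 → dur=8, Σ=31 | A=load:t4 B=compute:t3 [compute-bound]
step 5: L[5]=7 C[4]=6 → dur=7, Σ=38 | A=compute:t4 B=load:t5 [load-bound]
step 6: L[6]=5 C[5]=8 → dur=8, Σ=46 | A=load:t6 B=compute:t5 [compute-bound]
step 7: L[7]=9 C[6]=6 → dur=9, Σ=55 | A=compute:t6 B=load:t7 [load-bound]
step 8: L[8]=7 C[7]=5 → dur=7, Σ=62 | A=load:t8 B=compute:t7 [load-bound]
step 9: C[8]=4 → dur=4, Σ=66 | A=compute:t8 B=idle [compute-only]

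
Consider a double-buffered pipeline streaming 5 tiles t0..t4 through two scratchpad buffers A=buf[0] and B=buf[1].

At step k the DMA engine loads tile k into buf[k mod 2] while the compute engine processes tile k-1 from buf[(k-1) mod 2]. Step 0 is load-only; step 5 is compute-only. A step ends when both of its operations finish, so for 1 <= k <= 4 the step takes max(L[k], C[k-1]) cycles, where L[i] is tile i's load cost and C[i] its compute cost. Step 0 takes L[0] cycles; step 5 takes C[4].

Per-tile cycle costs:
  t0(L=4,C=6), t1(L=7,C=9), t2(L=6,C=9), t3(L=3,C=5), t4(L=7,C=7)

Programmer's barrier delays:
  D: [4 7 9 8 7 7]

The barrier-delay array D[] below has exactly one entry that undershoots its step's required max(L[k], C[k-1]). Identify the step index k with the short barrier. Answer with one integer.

hazard at step 3

step 0: need L[0]=4 = 4; D[0]=4 ok
step 1: need max(L[1]=7,C[0]=6) = 7; D[1]=7 ok
step 2: need max(L[2]=6,C[1]=9) = 9; D[2]=9 ok
step 3: need max(L[3]=3,C[2]=9) = 9; D[3]=8 SHORT
step 4: need max(L[4]=7,C[3]=5) = 7; D[4]=7 ok
step 5: need C[4]=7 = 7; D[5]=7 ok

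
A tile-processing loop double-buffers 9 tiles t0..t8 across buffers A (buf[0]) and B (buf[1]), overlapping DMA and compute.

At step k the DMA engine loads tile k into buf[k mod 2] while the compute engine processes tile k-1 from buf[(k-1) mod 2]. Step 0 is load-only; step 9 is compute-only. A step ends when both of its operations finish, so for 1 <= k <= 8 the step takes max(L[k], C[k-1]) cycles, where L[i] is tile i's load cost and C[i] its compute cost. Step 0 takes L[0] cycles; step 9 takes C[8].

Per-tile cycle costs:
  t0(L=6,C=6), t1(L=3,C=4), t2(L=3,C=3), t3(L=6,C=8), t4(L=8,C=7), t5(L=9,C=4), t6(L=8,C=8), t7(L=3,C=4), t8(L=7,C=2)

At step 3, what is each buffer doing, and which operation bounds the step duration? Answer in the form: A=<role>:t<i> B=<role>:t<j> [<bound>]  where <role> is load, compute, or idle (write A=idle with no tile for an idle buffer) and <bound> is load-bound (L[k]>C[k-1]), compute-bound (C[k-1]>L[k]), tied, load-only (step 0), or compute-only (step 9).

step 3: A=compute:t2 B=load:t3 [load-bound]

  0. 6=6c; end=6; A:t0 B:-
  1. max(3,6)=6c; end=12; A:t0 B:t1
  2. max(3,4)=4c; end=16; A:t2 B:t1
  3. max(6,3)=6c; end=22; A:t2 B:t3
  4. max(8,8)=8c; end=30; A:t4 B:t3
  5. max(9,7)=9c; end=39; A:t4 B:t5
  6. max(8,4)=8c; end=47; A:t6 B:t5
  7. max(3,8)=8c; end=55; A:t6 B:t7
  8. max(7,4)=7c; end=62; A:t8 B:t7
  9. 2=2c; end=64; A:t8 B:t7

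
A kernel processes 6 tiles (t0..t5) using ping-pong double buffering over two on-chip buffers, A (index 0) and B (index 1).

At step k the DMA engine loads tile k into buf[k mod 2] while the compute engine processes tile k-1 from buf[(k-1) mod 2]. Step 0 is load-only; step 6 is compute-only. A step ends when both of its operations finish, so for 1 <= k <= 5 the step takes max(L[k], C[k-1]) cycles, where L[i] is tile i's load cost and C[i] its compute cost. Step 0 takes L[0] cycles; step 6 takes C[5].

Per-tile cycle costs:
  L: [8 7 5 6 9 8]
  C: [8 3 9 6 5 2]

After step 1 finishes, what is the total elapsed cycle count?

[0] DMA t0→A (8c) ∥ CU idle ⇒ 8c, clock 8
[1] DMA t1→B (7c) ∥ CU A:t0 (8c) ⇒ 8c, clock 16
[2] DMA t2→A (5c) ∥ CU B:t1 (3c) ⇒ 5c, clock 21
[3] DMA t3→B (6c) ∥ CU A:t2 (9c) ⇒ 9c, clock 30
[4] DMA t4→A (9c) ∥ CU B:t3 (6c) ⇒ 9c, clock 39
[5] DMA t5→B (8c) ∥ CU A:t4 (5c) ⇒ 8c, clock 47
[6] DMA idle ∥ CU B:t5 (2c) ⇒ 2c, clock 49

end_cycle[1] = 16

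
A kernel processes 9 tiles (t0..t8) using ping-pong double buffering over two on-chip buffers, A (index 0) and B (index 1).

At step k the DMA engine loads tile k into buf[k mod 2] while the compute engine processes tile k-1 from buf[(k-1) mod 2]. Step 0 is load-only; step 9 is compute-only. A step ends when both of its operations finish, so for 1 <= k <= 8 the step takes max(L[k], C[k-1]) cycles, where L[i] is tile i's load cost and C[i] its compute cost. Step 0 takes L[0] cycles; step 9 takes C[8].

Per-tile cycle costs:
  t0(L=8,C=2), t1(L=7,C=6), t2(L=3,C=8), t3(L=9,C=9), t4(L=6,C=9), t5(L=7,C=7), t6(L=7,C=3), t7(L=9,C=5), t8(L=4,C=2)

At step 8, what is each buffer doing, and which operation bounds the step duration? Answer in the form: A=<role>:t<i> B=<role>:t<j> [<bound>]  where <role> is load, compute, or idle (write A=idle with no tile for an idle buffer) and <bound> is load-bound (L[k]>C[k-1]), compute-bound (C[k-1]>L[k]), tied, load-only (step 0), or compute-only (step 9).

step 8: A=load:t8 B=compute:t7 [compute-bound]

  0. 8=8c; end=8; A:t0 B:-
  1. max(7,2)=7c; end=15; A:t0 B:t1
  2. max(3,6)=6c; end=21; A:t2 B:t1
  3. max(9,8)=9c; end=30; A:t2 B:t3
  4. max(6,9)=9c; end=39; A:t4 B:t3
  5. max(7,9)=9c; end=48; A:t4 B:t5
  6. max(7,7)=7c; end=55; A:t6 B:t5
  7. max(9,3)=9c; end=64; A:t6 B:t7
  8. max(4,5)=5c; end=69; A:t8 B:t7
  9. 2=2c; end=71; A:t8 B:t7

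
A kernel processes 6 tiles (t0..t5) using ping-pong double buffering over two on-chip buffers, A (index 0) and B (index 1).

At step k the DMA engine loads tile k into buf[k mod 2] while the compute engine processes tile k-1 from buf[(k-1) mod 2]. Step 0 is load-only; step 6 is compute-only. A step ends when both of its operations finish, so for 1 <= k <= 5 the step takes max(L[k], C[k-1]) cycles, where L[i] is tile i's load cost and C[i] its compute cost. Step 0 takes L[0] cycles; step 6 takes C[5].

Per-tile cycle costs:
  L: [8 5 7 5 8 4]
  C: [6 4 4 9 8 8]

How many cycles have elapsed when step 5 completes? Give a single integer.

end_cycle[5] = 43

step 0: L[0]=8 → dur=8, Σ=8 | A=load:t0 B=idle [load-only]
step 1: L[1]=5 C[0]=6 → dur=6, Σ=14 | A=compute:t0 B=load:t1 [compute-bound]
step 2: L[2]=7 C[1]=4 → dur=7, Σ=21 | A=load:t2 B=compute:t1 [load-bound]
step 3: L[3]=5 C[2]=4 → dur=5, Σ=26 | A=compute:t2 B=load:t3 [load-bound]
step 4: L[4]=8 C[3]=9 → dur=9, Σ=35 | A=load:t4 B=compute:t3 [compute-bound]
step 5: L[5]=4 C[4]=8 → dur=8, Σ=43 | A=compute:t4 B=load:t5 [compute-bound]
step 6: C[5]=8 → dur=8, Σ=51 | A=idle B=compute:t5 [compute-only]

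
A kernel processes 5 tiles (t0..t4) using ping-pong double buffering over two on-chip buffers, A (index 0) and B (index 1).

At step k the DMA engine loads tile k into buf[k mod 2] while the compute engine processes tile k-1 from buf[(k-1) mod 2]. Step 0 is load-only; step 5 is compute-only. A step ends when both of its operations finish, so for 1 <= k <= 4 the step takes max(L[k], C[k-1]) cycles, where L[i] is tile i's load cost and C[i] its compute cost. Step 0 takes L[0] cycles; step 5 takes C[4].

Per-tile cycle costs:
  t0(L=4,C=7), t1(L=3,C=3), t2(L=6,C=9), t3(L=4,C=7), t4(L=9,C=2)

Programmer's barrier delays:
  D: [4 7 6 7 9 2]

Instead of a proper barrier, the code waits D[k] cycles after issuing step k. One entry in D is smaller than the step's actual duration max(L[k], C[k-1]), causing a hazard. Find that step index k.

hazard at step 3

k=0 barrier L[0]=4→4c, D[0]=4 ok
k=1 barrier max(L[1]=3,C[0]=7)→7c, D[1]=7 ok
k=2 barrier max(L[2]=6,C[1]=3)→6c, D[2]=6 ok
k=3 barrier max(L[3]=4,C[2]=9)→9c, D[3]=7 SHORT
k=4 barrier max(L[4]=9,C[3]=7)→9c, D[4]=9 ok
k=5 barrier C[4]=2→2c, D[5]=2 ok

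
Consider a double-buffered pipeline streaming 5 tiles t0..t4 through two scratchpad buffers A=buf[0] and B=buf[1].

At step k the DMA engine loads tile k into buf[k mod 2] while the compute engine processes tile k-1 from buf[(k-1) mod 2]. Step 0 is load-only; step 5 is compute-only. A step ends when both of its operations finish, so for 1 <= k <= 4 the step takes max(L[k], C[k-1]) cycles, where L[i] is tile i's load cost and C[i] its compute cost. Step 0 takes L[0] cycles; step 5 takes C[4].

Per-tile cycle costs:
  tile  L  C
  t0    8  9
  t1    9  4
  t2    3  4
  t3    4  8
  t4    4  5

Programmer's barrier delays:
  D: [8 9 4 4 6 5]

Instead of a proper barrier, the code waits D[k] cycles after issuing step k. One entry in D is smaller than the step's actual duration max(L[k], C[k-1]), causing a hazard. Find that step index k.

hazard at step 4

[0] required=L[0]=8=8 vs D=8 ok
[1] required=max(L[1]=9,C[0]=9)=9 vs D=9 ok
[2] required=max(L[2]=3,C[1]=4)=4 vs D=4 ok
[3] required=max(L[3]=4,C[2]=4)=4 vs D=4 ok
[4] required=max(L[4]=4,C[3]=8)=8 vs D=6 SHORT
[5] required=C[4]=5=5 vs D=5 ok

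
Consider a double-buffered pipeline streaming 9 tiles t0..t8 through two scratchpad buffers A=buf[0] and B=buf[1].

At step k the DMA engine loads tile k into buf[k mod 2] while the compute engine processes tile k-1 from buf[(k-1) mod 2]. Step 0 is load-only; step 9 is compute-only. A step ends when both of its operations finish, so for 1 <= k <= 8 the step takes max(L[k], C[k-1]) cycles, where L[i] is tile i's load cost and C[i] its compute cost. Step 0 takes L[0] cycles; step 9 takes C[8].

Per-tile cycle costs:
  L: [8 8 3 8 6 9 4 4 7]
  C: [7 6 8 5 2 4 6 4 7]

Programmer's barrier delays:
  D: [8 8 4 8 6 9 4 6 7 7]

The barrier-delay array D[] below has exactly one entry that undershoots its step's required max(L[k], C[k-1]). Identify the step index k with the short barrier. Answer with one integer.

step 0: need L[0]=8 = 8; D[0]=8 ok
step 1: need max(L[1]=8,C[0]=7) = 8; D[1]=8 ok
step 2: need max(L[2]=3,C[1]=6) = 6; D[2]=4 SHORT
step 3: need max(L[3]=8,C[2]=8) = 8; D[3]=8 ok
step 4: need max(L[4]=6,C[3]=5) = 6; D[4]=6 ok
step 5: need max(L[5]=9,C[4]=2) = 9; D[5]=9 ok
step 6: need max(L[6]=4,C[5]=4) = 4; D[6]=4 ok
step 7: need max(L[7]=4,C[6]=6) = 6; D[7]=6 ok
step 8: need max(L[8]=7,C[7]=4) = 7; D[8]=7 ok
step 9: need C[8]=7 = 7; D[9]=7 ok

hazard at step 2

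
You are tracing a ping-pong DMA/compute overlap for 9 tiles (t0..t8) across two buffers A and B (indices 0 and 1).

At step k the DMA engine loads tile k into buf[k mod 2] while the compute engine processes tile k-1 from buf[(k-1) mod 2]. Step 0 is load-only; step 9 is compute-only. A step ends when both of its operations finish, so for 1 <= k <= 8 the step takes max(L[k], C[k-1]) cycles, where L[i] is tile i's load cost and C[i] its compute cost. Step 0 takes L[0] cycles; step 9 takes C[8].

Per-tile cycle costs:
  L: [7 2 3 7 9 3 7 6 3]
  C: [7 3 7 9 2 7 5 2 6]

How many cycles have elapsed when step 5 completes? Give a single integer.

end_cycle[5] = 36

  0. 7=7c; end=7; A:t0 B:-
  1. max(2,7)=7c; end=14; A:t0 B:t1
  2. max(3,3)=3c; end=17; A:t2 B:t1
  3. max(7,7)=7c; end=24; A:t2 B:t3
  4. max(9,9)=9c; end=33; A:t4 B:t3
  5. max(3,2)=3c; end=36; A:t4 B:t5
  6. max(7,7)=7c; end=43; A:t6 B:t5
  7. max(6,5)=6c; end=49; A:t6 B:t7
  8. max(3,2)=3c; end=52; A:t8 B:t7
  9. 6=6c; end=58; A:t8 B:t7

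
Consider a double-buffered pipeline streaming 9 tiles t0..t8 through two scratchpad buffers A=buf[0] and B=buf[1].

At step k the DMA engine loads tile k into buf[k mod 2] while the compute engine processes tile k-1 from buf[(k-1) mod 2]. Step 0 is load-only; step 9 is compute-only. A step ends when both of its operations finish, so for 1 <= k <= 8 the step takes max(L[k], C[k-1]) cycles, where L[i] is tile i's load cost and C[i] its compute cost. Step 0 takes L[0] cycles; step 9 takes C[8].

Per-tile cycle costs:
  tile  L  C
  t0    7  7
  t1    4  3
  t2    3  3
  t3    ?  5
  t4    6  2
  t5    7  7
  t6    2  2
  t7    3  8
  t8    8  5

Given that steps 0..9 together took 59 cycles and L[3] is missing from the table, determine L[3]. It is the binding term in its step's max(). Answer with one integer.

L[3] = 6

step 0 | dur = L[0]=7 = 7
step 1 | dur = max(L[1]=4, C[0]=7) = 7
step 2 | dur = max(L[2]=3, C[1]=3) = 3
step 3 | dur = max(L[3]=?, C[2]=3) = L[3]  (unknown; binding)
step 4 | dur = max(L[4]=6, C[3]=5) = 6
step 5 | dur = max(L[5]=7, C[4]=2) = 7
step 6 | dur = max(L[6]=2, C[5]=7) = 7
step 7 | dur = max(L[7]=3, C[6]=2) = 3
step 8 | dur = max(L[8]=8, C[7]=8) = 8
step 9 | dur = C[8]=5 = 5
sum of known step durations = 53
dur[3] = total - known = 59 - 53 = 6
L[3] is the binding max in step 3, so L[3] = dur[3] = 6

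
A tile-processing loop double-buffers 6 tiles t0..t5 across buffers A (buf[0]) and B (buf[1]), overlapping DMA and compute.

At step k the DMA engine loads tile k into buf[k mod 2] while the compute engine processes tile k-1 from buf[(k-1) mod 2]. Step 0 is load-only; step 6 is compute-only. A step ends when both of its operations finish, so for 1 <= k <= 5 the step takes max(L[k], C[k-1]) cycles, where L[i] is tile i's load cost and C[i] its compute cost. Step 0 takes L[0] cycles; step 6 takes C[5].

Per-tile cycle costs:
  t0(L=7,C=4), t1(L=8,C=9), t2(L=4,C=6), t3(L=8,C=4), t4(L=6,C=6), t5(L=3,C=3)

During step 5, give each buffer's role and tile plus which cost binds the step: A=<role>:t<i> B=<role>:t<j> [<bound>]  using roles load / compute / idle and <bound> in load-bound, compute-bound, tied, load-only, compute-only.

  0. 7=7c; end=7; A:t0 B:-
  1. max(8,4)=8c; end=15; A:t0 B:t1
  2. max(4,9)=9c; end=24; A:t2 B:t1
  3. max(8,6)=8c; end=32; A:t2 B:t3
  4. max(6,4)=6c; end=38; A:t4 B:t3
  5. max(3,6)=6c; end=44; A:t4 B:t5
  6. 3=3c; end=47; A:t4 B:t5

step 5: A=compute:t4 B=load:t5 [compute-bound]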